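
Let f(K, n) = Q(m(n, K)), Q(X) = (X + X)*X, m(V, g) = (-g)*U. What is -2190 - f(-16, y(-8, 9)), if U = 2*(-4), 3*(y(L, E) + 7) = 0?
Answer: -34958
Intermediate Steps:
y(L, E) = -7 (y(L, E) = -7 + (⅓)*0 = -7 + 0 = -7)
U = -8
m(V, g) = 8*g (m(V, g) = -g*(-8) = 8*g)
Q(X) = 2*X² (Q(X) = (2*X)*X = 2*X²)
f(K, n) = 128*K² (f(K, n) = 2*(8*K)² = 2*(64*K²) = 128*K²)
-2190 - f(-16, y(-8, 9)) = -2190 - 128*(-16)² = -2190 - 128*256 = -2190 - 1*32768 = -2190 - 32768 = -34958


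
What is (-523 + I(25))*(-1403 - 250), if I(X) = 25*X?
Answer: -168606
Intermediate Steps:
(-523 + I(25))*(-1403 - 250) = (-523 + 25*25)*(-1403 - 250) = (-523 + 625)*(-1653) = 102*(-1653) = -168606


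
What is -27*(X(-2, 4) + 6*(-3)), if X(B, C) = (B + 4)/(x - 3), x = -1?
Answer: 999/2 ≈ 499.50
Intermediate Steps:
X(B, C) = -1 - B/4 (X(B, C) = (B + 4)/(-1 - 3) = (4 + B)/(-4) = (4 + B)*(-¼) = -1 - B/4)
-27*(X(-2, 4) + 6*(-3)) = -27*((-1 - ¼*(-2)) + 6*(-3)) = -27*((-1 + ½) - 18) = -27*(-½ - 18) = -27*(-37/2) = 999/2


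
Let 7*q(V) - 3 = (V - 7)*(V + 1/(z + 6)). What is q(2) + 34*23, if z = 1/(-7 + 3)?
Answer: 125721/161 ≈ 780.88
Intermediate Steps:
z = -¼ (z = 1/(-4) = -¼ ≈ -0.25000)
q(V) = 3/7 + (-7 + V)*(4/23 + V)/7 (q(V) = 3/7 + ((V - 7)*(V + 1/(-¼ + 6)))/7 = 3/7 + ((-7 + V)*(V + 1/(23/4)))/7 = 3/7 + ((-7 + V)*(V + 4/23))/7 = 3/7 + ((-7 + V)*(4/23 + V))/7 = 3/7 + (-7 + V)*(4/23 + V)/7)
q(2) + 34*23 = (41/161 - 157/161*2 + (⅐)*2²) + 34*23 = (41/161 - 314/161 + (⅐)*4) + 782 = (41/161 - 314/161 + 4/7) + 782 = -181/161 + 782 = 125721/161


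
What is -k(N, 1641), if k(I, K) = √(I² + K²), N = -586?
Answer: -√3036277 ≈ -1742.5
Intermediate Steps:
-k(N, 1641) = -√((-586)² + 1641²) = -√(343396 + 2692881) = -√3036277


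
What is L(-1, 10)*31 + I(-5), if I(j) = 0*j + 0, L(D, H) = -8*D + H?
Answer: 558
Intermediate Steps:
L(D, H) = H - 8*D
I(j) = 0 (I(j) = 0 + 0 = 0)
L(-1, 10)*31 + I(-5) = (10 - 8*(-1))*31 + 0 = (10 + 8)*31 + 0 = 18*31 + 0 = 558 + 0 = 558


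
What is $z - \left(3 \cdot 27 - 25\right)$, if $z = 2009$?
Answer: $1953$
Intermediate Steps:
$z - \left(3 \cdot 27 - 25\right) = 2009 - \left(3 \cdot 27 - 25\right) = 2009 - \left(81 - 25\right) = 2009 - 56 = 1953$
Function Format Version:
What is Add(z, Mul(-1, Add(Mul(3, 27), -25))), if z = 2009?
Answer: 1953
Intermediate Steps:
Add(z, Mul(-1, Add(Mul(3, 27), -25))) = Add(2009, Mul(-1, Add(Mul(3, 27), -25))) = Add(2009, Mul(-1, Add(81, -25))) = Add(2009, Mul(-1, 56)) = Add(2009, -56) = 1953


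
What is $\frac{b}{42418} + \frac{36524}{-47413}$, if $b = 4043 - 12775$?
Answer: $- \frac{981642674}{1005582317} \approx -0.97619$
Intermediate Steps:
$b = -8732$
$\frac{b}{42418} + \frac{36524}{-47413} = - \frac{8732}{42418} + \frac{36524}{-47413} = \left(-8732\right) \frac{1}{42418} + 36524 \left(- \frac{1}{47413}\right) = - \frac{4366}{21209} - \frac{36524}{47413} = - \frac{981642674}{1005582317}$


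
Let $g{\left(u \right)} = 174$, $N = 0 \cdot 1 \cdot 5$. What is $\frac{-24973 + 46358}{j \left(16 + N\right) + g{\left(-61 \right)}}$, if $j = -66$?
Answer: $- \frac{3055}{126} \approx -24.246$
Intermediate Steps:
$N = 0$ ($N = 0 \cdot 5 = 0$)
$\frac{-24973 + 46358}{j \left(16 + N\right) + g{\left(-61 \right)}} = \frac{-24973 + 46358}{- 66 \left(16 + 0\right) + 174} = \frac{21385}{\left(-66\right) 16 + 174} = \frac{21385}{-1056 + 174} = \frac{21385}{-882} = 21385 \left(- \frac{1}{882}\right) = - \frac{3055}{126}$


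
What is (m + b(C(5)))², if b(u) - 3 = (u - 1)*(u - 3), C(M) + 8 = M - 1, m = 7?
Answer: 2025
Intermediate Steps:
C(M) = -9 + M (C(M) = -8 + (M - 1) = -8 + (-1 + M) = -9 + M)
b(u) = 3 + (-1 + u)*(-3 + u) (b(u) = 3 + (u - 1)*(u - 3) = 3 + (-1 + u)*(-3 + u))
(m + b(C(5)))² = (7 + (6 + (-9 + 5)² - 4*(-9 + 5)))² = (7 + (6 + (-4)² - 4*(-4)))² = (7 + (6 + 16 + 16))² = (7 + 38)² = 45² = 2025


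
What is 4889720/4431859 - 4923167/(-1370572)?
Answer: 28520495297293/6074181853348 ≈ 4.6954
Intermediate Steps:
4889720/4431859 - 4923167/(-1370572) = 4889720*(1/4431859) - 4923167*(-1/1370572) = 4889720/4431859 + 4923167/1370572 = 28520495297293/6074181853348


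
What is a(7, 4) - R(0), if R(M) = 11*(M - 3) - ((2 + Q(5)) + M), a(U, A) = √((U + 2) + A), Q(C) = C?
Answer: 40 + √13 ≈ 43.606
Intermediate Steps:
a(U, A) = √(2 + A + U) (a(U, A) = √((2 + U) + A) = √(2 + A + U))
R(M) = -40 + 10*M (R(M) = 11*(M - 3) - ((2 + 5) + M) = 11*(-3 + M) - (7 + M) = (-33 + 11*M) + (-7 - M) = -40 + 10*M)
a(7, 4) - R(0) = √(2 + 4 + 7) - (-40 + 10*0) = √13 - (-40 + 0) = √13 - 1*(-40) = √13 + 40 = 40 + √13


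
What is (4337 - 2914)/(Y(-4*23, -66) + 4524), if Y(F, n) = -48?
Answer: 1423/4476 ≈ 0.31792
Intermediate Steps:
(4337 - 2914)/(Y(-4*23, -66) + 4524) = (4337 - 2914)/(-48 + 4524) = 1423/4476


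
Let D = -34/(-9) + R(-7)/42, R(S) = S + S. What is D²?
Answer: 961/81 ≈ 11.864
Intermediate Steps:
R(S) = 2*S
D = 31/9 (D = -34/(-9) + (2*(-7))/42 = -34*(-⅑) - 14*1/42 = 34/9 - ⅓ = 31/9 ≈ 3.4444)
D² = (31/9)² = 961/81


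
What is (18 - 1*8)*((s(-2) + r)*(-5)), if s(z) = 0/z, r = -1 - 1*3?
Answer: 200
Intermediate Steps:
r = -4 (r = -1 - 3 = -4)
s(z) = 0
(18 - 1*8)*((s(-2) + r)*(-5)) = (18 - 1*8)*((0 - 4)*(-5)) = (18 - 8)*(-4*(-5)) = 10*20 = 200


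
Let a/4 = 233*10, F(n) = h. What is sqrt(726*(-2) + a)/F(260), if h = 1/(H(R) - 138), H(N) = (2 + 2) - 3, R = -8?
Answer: -274*sqrt(1967) ≈ -12152.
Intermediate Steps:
H(N) = 1 (H(N) = 4 - 3 = 1)
h = -1/137 (h = 1/(1 - 138) = 1/(-137) = -1/137 ≈ -0.0072993)
F(n) = -1/137
a = 9320 (a = 4*(233*10) = 4*2330 = 9320)
sqrt(726*(-2) + a)/F(260) = sqrt(726*(-2) + 9320)/(-1/137) = sqrt(-1452 + 9320)*(-137) = sqrt(7868)*(-137) = (2*sqrt(1967))*(-137) = -274*sqrt(1967)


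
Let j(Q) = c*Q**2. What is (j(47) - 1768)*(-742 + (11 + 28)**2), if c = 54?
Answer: 91546522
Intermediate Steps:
j(Q) = 54*Q**2
(j(47) - 1768)*(-742 + (11 + 28)**2) = (54*47**2 - 1768)*(-742 + (11 + 28)**2) = (54*2209 - 1768)*(-742 + 39**2) = (119286 - 1768)*(-742 + 1521) = 117518*779 = 91546522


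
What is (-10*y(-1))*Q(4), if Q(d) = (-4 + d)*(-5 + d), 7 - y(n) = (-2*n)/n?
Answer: 0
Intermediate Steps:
y(n) = 9 (y(n) = 7 - (-2*n)/n = 7 - 1*(-2) = 7 + 2 = 9)
Q(d) = (-5 + d)*(-4 + d)
(-10*y(-1))*Q(4) = (-10*9)*(20 + 4² - 9*4) = -90*(20 + 16 - 36) = -90*0 = 0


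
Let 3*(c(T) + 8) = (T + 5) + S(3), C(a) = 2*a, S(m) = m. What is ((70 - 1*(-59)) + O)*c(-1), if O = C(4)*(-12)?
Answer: -187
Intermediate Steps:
O = -96 (O = (2*4)*(-12) = 8*(-12) = -96)
c(T) = -16/3 + T/3 (c(T) = -8 + ((T + 5) + 3)/3 = -8 + ((5 + T) + 3)/3 = -8 + (8 + T)/3 = -8 + (8/3 + T/3) = -16/3 + T/3)
((70 - 1*(-59)) + O)*c(-1) = ((70 - 1*(-59)) - 96)*(-16/3 + (1/3)*(-1)) = ((70 + 59) - 96)*(-16/3 - 1/3) = (129 - 96)*(-17/3) = 33*(-17/3) = -187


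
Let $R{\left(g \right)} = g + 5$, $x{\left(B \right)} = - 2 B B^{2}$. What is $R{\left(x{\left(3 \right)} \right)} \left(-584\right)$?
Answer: $28616$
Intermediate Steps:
$x{\left(B \right)} = - 2 B^{3}$
$R{\left(g \right)} = 5 + g$
$R{\left(x{\left(3 \right)} \right)} \left(-584\right) = \left(5 - 2 \cdot 3^{3}\right) \left(-584\right) = \left(5 - 54\right) \left(-584\right) = \left(-49\right) \left(-584\right) = 28616$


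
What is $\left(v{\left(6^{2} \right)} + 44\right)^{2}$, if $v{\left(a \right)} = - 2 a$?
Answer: $784$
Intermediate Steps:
$\left(v{\left(6^{2} \right)} + 44\right)^{2} = \left(- 2 \cdot 6^{2} + 44\right)^{2} = \left(\left(-2\right) 36 + 44\right)^{2} = \left(-72 + 44\right)^{2} = \left(-28\right)^{2} = 784$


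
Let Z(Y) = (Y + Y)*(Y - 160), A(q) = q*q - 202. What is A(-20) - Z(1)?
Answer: 516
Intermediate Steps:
A(q) = -202 + q**2 (A(q) = q**2 - 202 = -202 + q**2)
Z(Y) = 2*Y*(-160 + Y) (Z(Y) = (2*Y)*(-160 + Y) = 2*Y*(-160 + Y))
A(-20) - Z(1) = (-202 + (-20)**2) - 2*(-160 + 1) = (-202 + 400) - 2*(-159) = 198 - 1*(-318) = 198 + 318 = 516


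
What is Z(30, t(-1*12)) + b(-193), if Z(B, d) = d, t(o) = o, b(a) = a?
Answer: -205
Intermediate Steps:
Z(30, t(-1*12)) + b(-193) = -1*12 - 193 = -12 - 193 = -205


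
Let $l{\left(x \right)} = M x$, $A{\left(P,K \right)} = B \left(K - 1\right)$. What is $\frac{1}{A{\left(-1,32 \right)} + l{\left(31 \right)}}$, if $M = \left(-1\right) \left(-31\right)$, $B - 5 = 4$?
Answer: $\frac{1}{1240} \approx 0.00080645$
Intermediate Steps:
$B = 9$ ($B = 5 + 4 = 9$)
$M = 31$
$A{\left(P,K \right)} = -9 + 9 K$ ($A{\left(P,K \right)} = 9 \left(K - 1\right) = 9 \left(-1 + K\right) = -9 + 9 K$)
$l{\left(x \right)} = 31 x$
$\frac{1}{A{\left(-1,32 \right)} + l{\left(31 \right)}} = \frac{1}{\left(-9 + 9 \cdot 32\right) + 31 \cdot 31} = \frac{1}{\left(-9 + 288\right) + 961} = \frac{1}{279 + 961} = \frac{1}{1240}$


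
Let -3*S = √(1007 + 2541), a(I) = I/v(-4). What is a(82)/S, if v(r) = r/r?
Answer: -123*√887/887 ≈ -4.1299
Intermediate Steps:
v(r) = 1
a(I) = I (a(I) = I/1 = I*1 = I)
S = -2*√887/3 (S = -√(1007 + 2541)/3 = -2*√887/3 ≈ -19.855)
a(82)/S = 82/((-2*√887/3)) = 82*(-3*√887/1774) = -123*√887/887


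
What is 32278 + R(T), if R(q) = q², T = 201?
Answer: 72679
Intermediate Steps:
32278 + R(T) = 32278 + 201² = 32278 + 40401 = 72679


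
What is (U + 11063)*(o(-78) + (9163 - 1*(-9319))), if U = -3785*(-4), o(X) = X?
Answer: 482240012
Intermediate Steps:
U = 15140
(U + 11063)*(o(-78) + (9163 - 1*(-9319))) = (15140 + 11063)*(-78 + (9163 - 1*(-9319))) = 26203*(-78 + (9163 + 9319)) = 26203*(-78 + 18482) = 26203*18404 = 482240012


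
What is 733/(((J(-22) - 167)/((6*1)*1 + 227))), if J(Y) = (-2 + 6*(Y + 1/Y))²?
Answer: 20665469/2161322 ≈ 9.5615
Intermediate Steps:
J(Y) = (-2 + 6*Y + 6/Y)² (J(Y) = (-2 + 6*(Y + 1/Y))² = (-2 + (6*Y + 6/Y))² = (-2 + 6*Y + 6/Y)²)
733/(((J(-22) - 167)/((6*1)*1 + 227))) = 733/(((4*(3 - 1*(-22) + 3*(-22)²)²/(-22)² - 167)/((6*1)*1 + 227))) = 733/(((4*(1/484)*(3 + 22 + 3*484)² - 167)/(6*1 + 227))) = 733/(((4*(1/484)*(3 + 22 + 1452)² - 167)/(6 + 227))) = 733/(((4*(1/484)*1477² - 167)/233)) = 733/(((4*(1/484)*2181529 - 167)*(1/233))) = 733/(((2181529/121 - 167)*(1/233))) = 733/(((2161322/121)*(1/233))) = 733/(2161322/28193) = 733*(28193/2161322) = 20665469/2161322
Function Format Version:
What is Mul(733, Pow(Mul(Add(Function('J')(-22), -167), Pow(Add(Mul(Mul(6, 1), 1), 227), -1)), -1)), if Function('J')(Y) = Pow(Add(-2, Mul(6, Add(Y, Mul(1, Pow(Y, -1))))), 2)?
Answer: Rational(20665469, 2161322) ≈ 9.5615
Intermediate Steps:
Function('J')(Y) = Pow(Add(-2, Mul(6, Y), Mul(6, Pow(Y, -1))), 2) (Function('J')(Y) = Pow(Add(-2, Mul(6, Add(Y, Pow(Y, -1)))), 2) = Pow(Add(-2, Add(Mul(6, Y), Mul(6, Pow(Y, -1)))), 2) = Pow(Add(-2, Mul(6, Y), Mul(6, Pow(Y, -1))), 2))
Mul(733, Pow(Mul(Add(Function('J')(-22), -167), Pow(Add(Mul(Mul(6, 1), 1), 227), -1)), -1)) = Mul(733, Pow(Mul(Add(Mul(4, Pow(-22, -2), Pow(Add(3, Mul(-1, -22), Mul(3, Pow(-22, 2))), 2)), -167), Pow(Add(Mul(Mul(6, 1), 1), 227), -1)), -1)) = Mul(733, Pow(Mul(Add(Mul(4, Rational(1, 484), Pow(Add(3, 22, Mul(3, 484)), 2)), -167), Pow(Add(Mul(6, 1), 227), -1)), -1)) = Mul(733, Pow(Mul(Add(Mul(4, Rational(1, 484), Pow(Add(3, 22, 1452), 2)), -167), Pow(Add(6, 227), -1)), -1)) = Mul(733, Pow(Mul(Add(Mul(4, Rational(1, 484), Pow(1477, 2)), -167), Pow(233, -1)), -1)) = Mul(733, Pow(Mul(Add(Mul(4, Rational(1, 484), 2181529), -167), Rational(1, 233)), -1)) = Mul(733, Pow(Mul(Add(Rational(2181529, 121), -167), Rational(1, 233)), -1)) = Mul(733, Pow(Mul(Rational(2161322, 121), Rational(1, 233)), -1)) = Mul(733, Pow(Rational(2161322, 28193), -1)) = Mul(733, Rational(28193, 2161322)) = Rational(20665469, 2161322)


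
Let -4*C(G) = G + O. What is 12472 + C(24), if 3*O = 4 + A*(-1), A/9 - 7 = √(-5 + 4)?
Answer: 149651/12 + 3*I/4 ≈ 12471.0 + 0.75*I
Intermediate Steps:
A = 63 + 9*I (A = 63 + 9*√(-5 + 4) = 63 + 9*√(-1) = 63 + 9*I ≈ 63.0 + 9.0*I)
O = -59/3 - 3*I (O = (4 + (63 + 9*I)*(-1))/3 = (4 + (-63 - 9*I))/3 = (-59 - 9*I)/3 = -59/3 - 3*I ≈ -19.667 - 3.0*I)
C(G) = 59/12 - G/4 + 3*I/4 (C(G) = -(G + (-59/3 - 3*I))/4 = -(-59/3 + G - 3*I)/4 = 59/12 - G/4 + 3*I/4)
12472 + C(24) = 12472 + (59/12 - ¼*24 + 3*I/4) = 12472 + (59/12 - 6 + 3*I/4) = 12472 + (-13/12 + 3*I/4) = 149651/12 + 3*I/4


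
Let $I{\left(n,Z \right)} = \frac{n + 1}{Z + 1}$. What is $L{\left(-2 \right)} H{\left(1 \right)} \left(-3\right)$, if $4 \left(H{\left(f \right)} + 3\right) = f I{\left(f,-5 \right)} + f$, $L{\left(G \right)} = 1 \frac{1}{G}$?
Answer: $- \frac{69}{16} \approx -4.3125$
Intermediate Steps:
$I{\left(n,Z \right)} = \frac{1 + n}{1 + Z}$
$L{\left(G \right)} = \frac{1}{G}$
$H{\left(f \right)} = -3 + \frac{f}{4} + \frac{f \left(- \frac{1}{4} - \frac{f}{4}\right)}{4}$ ($H{\left(f \right)} = -3 + \frac{f \frac{1 + f}{1 - 5} + f}{4} = -3 + \frac{f \frac{1 + f}{-4} + f}{4} = -3 + \frac{f \left(- \frac{1 + f}{4}\right) + f}{4} = -3 + \frac{f \left(- \frac{1}{4} - \frac{f}{4}\right) + f}{4} = -3 + \frac{f + f \left(- \frac{1}{4} - \frac{f}{4}\right)}{4} = -3 + \left(\frac{f}{4} + \frac{f \left(- \frac{1}{4} - \frac{f}{4}\right)}{4}\right) = -3 + \frac{f}{4} + \frac{f \left(- \frac{1}{4} - \frac{f}{4}\right)}{4}$)
$L{\left(-2 \right)} H{\left(1 \right)} \left(-3\right) = \frac{-3 - \frac{1^{2}}{16} + \frac{3}{16} \cdot 1}{-2} \left(-3\right) = - \frac{-3 - \frac{1}{16} + \frac{3}{16}}{2} \left(-3\right) = \left(- \frac{1}{2}\right) \left(- \frac{23}{8}\right) \left(-3\right) = \frac{23}{16} \left(-3\right) = - \frac{69}{16}$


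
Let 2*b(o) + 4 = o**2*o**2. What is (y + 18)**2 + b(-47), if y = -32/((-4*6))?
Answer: 43923821/18 ≈ 2.4402e+6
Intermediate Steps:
y = 4/3 (y = -32/(-24) = -32*(-1/24) = 4/3 ≈ 1.3333)
b(o) = -2 + o**4/2 (b(o) = -2 + (o**2*o**2)/2 = -2 + o**4/2)
(y + 18)**2 + b(-47) = (4/3 + 18)**2 + (-2 + (1/2)*(-47)**4) = (58/3)**2 + (-2 + (1/2)*4879681) = 3364/9 + (-2 + 4879681/2) = 3364/9 + 4879677/2 = 43923821/18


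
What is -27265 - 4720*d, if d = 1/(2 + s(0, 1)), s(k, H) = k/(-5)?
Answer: -29625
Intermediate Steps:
s(k, H) = -k/5 (s(k, H) = k*(-1/5) = -k/5)
d = 1/2 (d = 1/(2 - 1/5*0) = 1/(2 + 0) = 1/2 ≈ 0.50000)
-27265 - 4720*d = -27265 - 4720/2 = -27265 - 1*2360 = -27265 - 2360 = -29625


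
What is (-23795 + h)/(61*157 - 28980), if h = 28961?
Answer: -5166/19403 ≈ -0.26625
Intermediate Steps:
(-23795 + h)/(61*157 - 28980) = (-23795 + 28961)/(61*157 - 28980) = 5166/(9577 - 28980) = 5166/(-19403) = 5166*(-1/19403) = -5166/19403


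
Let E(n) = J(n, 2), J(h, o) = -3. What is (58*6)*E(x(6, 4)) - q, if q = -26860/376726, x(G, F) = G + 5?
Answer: -196637542/188363 ≈ -1043.9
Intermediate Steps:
x(G, F) = 5 + G
E(n) = -3
q = -13430/188363 (q = -26860*1/376726 = -13430/188363 ≈ -0.071298)
(58*6)*E(x(6, 4)) - q = (58*6)*(-3) - 1*(-13430/188363) = 348*(-3) + 13430/188363 = -1044 + 13430/188363 = -196637542/188363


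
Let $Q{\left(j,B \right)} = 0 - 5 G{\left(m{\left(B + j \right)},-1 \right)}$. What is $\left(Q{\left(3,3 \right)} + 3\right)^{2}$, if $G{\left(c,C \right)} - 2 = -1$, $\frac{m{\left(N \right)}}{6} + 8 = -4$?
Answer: $4$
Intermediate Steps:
$m{\left(N \right)} = -72$ ($m{\left(N \right)} = -48 + 6 \left(-4\right) = -48 - 24 = -72$)
$G{\left(c,C \right)} = 1$ ($G{\left(c,C \right)} = 2 - 1 = 1$)
$Q{\left(j,B \right)} = -5$ ($Q{\left(j,B \right)} = 0 - 5 = -5$)
$\left(Q{\left(3,3 \right)} + 3\right)^{2} = \left(-5 + 3\right)^{2} = \left(-2\right)^{2} = 4$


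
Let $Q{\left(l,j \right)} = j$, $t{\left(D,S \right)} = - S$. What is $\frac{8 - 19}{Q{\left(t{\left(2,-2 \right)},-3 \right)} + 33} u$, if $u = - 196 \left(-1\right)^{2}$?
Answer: $\frac{1078}{15} \approx 71.867$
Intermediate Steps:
$u = -196$ ($u = \left(-196\right) 1 = -196$)
$\frac{8 - 19}{Q{\left(t{\left(2,-2 \right)},-3 \right)} + 33} u = \frac{8 - 19}{-3 + 33} \left(-196\right) = - \frac{11}{30} \left(-196\right) = \left(-11\right) \frac{1}{30} \left(-196\right) = \left(- \frac{11}{30}\right) \left(-196\right) = \frac{1078}{15}$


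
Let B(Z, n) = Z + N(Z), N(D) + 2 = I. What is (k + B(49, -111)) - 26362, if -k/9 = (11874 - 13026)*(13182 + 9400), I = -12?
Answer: 234103849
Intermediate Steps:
N(D) = -14 (N(D) = -2 - 12 = -14)
k = 234130176 (k = -9*(11874 - 13026)*(13182 + 9400) = -(-10368)*22582 = -9*(-26014464) = 234130176)
B(Z, n) = -14 + Z (B(Z, n) = Z - 14 = -14 + Z)
(k + B(49, -111)) - 26362 = (234130176 + (-14 + 49)) - 26362 = (234130176 + 35) - 26362 = 234130211 - 26362 = 234103849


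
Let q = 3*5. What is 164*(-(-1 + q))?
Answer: -2296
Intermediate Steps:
q = 15
164*(-(-1 + q)) = 164*(-(-1 + 15)) = 164*(-1*14) = 164*(-14) = -2296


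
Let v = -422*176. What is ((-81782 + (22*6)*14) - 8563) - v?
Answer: -14225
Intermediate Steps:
v = -74272
((-81782 + (22*6)*14) - 8563) - v = ((-81782 + (22*6)*14) - 8563) - 1*(-74272) = ((-81782 + 132*14) - 8563) + 74272 = ((-81782 + 1848) - 8563) + 74272 = (-79934 - 8563) + 74272 = -88497 + 74272 = -14225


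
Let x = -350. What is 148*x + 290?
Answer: -51510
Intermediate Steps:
148*x + 290 = 148*(-350) + 290 = -51800 + 290 = -51510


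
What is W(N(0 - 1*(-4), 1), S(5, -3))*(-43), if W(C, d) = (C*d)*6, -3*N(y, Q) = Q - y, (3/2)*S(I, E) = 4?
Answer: -688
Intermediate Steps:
S(I, E) = 8/3 (S(I, E) = (⅔)*4 = 8/3)
N(y, Q) = -Q/3 + y/3 (N(y, Q) = -(Q - y)/3 = -Q/3 + y/3)
W(C, d) = 6*C*d
W(N(0 - 1*(-4), 1), S(5, -3))*(-43) = (6*(-⅓*1 + (0 - 1*(-4))/3)*(8/3))*(-43) = (6*(-⅓ + (0 + 4)/3)*(8/3))*(-43) = (6*(-⅓ + (⅓)*4)*(8/3))*(-43) = (6*(-⅓ + 4/3)*(8/3))*(-43) = (6*1*(8/3))*(-43) = 16*(-43) = -688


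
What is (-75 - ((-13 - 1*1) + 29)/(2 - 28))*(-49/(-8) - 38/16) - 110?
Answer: -40465/104 ≈ -389.09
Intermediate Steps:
(-75 - ((-13 - 1*1) + 29)/(2 - 28))*(-49/(-8) - 38/16) - 110 = (-75 - ((-13 - 1) + 29)/(-26))*(-49*(-⅛) - 38*1/16) - 110 = (-75 - (-14 + 29)*(-1)/26)*(49/8 - 19/8) - 110 = (-75 - 15*(-1)/26)*(15/4) - 110 = (-75 - 1*(-15/26))*(15/4) - 110 = (-75 + 15/26)*(15/4) - 110 = -1935/26*15/4 - 110 = -29025/104 - 110 = -40465/104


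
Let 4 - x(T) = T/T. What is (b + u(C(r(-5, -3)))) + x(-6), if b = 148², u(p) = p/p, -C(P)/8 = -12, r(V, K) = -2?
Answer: 21908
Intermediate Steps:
C(P) = 96 (C(P) = -8*(-12) = 96)
x(T) = 3 (x(T) = 4 - T/T = 4 - 1*1 = 4 - 1 = 3)
u(p) = 1
b = 21904
(b + u(C(r(-5, -3)))) + x(-6) = (21904 + 1) + 3 = 21905 + 3 = 21908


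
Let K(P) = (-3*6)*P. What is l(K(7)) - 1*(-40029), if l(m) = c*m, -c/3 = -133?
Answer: -10245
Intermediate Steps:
c = 399 (c = -3*(-133) = 399)
K(P) = -18*P
l(m) = 399*m
l(K(7)) - 1*(-40029) = 399*(-18*7) - 1*(-40029) = 399*(-126) + 40029 = -50274 + 40029 = -10245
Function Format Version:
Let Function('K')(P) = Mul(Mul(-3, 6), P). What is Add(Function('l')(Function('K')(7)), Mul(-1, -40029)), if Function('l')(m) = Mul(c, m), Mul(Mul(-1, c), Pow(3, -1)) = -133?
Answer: -10245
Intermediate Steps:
c = 399 (c = Mul(-3, -133) = 399)
Function('K')(P) = Mul(-18, P)
Function('l')(m) = Mul(399, m)
Add(Function('l')(Function('K')(7)), Mul(-1, -40029)) = Add(Mul(399, Mul(-18, 7)), Mul(-1, -40029)) = Add(Mul(399, -126), 40029) = Add(-50274, 40029) = -10245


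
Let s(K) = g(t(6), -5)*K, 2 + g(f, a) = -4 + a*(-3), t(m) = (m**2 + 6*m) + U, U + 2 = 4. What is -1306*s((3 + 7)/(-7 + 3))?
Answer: 29385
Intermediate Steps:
U = 2 (U = -2 + 4 = 2)
t(m) = 2 + m**2 + 6*m (t(m) = (m**2 + 6*m) + 2 = 2 + m**2 + 6*m)
g(f, a) = -6 - 3*a (g(f, a) = -2 + (-4 + a*(-3)) = -2 + (-4 - 3*a) = -6 - 3*a)
s(K) = 9*K (s(K) = (-6 - 3*(-5))*K = (-6 + 15)*K = 9*K)
-1306*s((3 + 7)/(-7 + 3)) = -11754*(3 + 7)/(-7 + 3) = -11754*10/(-4) = -11754*10*(-1/4) = -11754*(-5)/2 = -1306*(-45/2) = 29385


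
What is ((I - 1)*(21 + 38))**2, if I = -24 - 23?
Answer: 8020224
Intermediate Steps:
I = -47
((I - 1)*(21 + 38))**2 = ((-47 - 1)*(21 + 38))**2 = (-48*59)**2 = (-2832)**2 = 8020224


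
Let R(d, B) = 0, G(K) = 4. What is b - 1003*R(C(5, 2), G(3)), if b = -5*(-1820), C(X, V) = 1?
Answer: 9100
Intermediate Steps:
b = 9100
b - 1003*R(C(5, 2), G(3)) = 9100 - 1003*0 = 9100 - 1*0 = 9100 + 0 = 9100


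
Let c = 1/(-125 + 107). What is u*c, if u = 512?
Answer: -256/9 ≈ -28.444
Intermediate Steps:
c = -1/18 (c = 1/(-18) = -1/18 ≈ -0.055556)
u*c = 512*(-1/18) = -256/9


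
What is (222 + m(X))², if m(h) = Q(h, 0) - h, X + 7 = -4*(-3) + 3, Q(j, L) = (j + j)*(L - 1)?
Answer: 39204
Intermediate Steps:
Q(j, L) = 2*j*(-1 + L) (Q(j, L) = (2*j)*(-1 + L) = 2*j*(-1 + L))
X = 8 (X = -7 + (-4*(-3) + 3) = -7 + (12 + 3) = -7 + 15 = 8)
m(h) = -3*h (m(h) = 2*h*(-1 + 0) - h = 2*h*(-1) - h = -2*h - h = -3*h)
(222 + m(X))² = (222 - 3*8)² = (222 - 24)² = 198² = 39204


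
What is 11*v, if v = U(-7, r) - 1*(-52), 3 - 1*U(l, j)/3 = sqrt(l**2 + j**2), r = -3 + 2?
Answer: 671 - 165*sqrt(2) ≈ 437.65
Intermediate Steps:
r = -1
U(l, j) = 9 - 3*sqrt(j**2 + l**2) (U(l, j) = 9 - 3*sqrt(l**2 + j**2) = 9 - 3*sqrt(j**2 + l**2))
v = 61 - 15*sqrt(2) (v = (9 - 3*sqrt((-1)**2 + (-7)**2)) - 1*(-52) = (9 - 3*sqrt(1 + 49)) + 52 = (9 - 15*sqrt(2)) + 52 = 61 - 15*sqrt(2) ≈ 39.787)
11*v = 11*(61 - 15*sqrt(2)) = 671 - 165*sqrt(2)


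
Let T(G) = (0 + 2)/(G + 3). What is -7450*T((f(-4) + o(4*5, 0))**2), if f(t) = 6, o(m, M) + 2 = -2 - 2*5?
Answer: -14900/67 ≈ -222.39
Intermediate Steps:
o(m, M) = -14 (o(m, M) = -2 + (-2 - 2*5) = -2 + (-2 - 10) = -2 - 12 = -14)
T(G) = 2/(3 + G)
-7450*T((f(-4) + o(4*5, 0))**2) = -14900/(3 + (6 - 14)**2) = -14900/(3 + (-8)**2) = -14900/(3 + 64) = -14900/67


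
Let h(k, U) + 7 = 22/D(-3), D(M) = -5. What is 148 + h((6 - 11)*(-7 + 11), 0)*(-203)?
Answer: 12311/5 ≈ 2462.2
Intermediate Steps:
h(k, U) = -57/5 (h(k, U) = -7 + 22/(-5) = -7 + 22*(-⅕) = -7 - 22/5 = -57/5)
148 + h((6 - 11)*(-7 + 11), 0)*(-203) = 148 - 57/5*(-203) = 148 + 11571/5 = 12311/5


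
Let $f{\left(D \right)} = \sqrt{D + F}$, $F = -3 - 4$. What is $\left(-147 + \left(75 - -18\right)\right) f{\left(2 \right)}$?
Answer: $- 54 i \sqrt{5} \approx - 120.75 i$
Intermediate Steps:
$F = -7$
$f{\left(D \right)} = \sqrt{-7 + D}$ ($f{\left(D \right)} = \sqrt{D - 7} = \sqrt{-7 + D}$)
$\left(-147 + \left(75 - -18\right)\right) f{\left(2 \right)} = \left(-147 + \left(75 - -18\right)\right) \sqrt{-7 + 2} = \left(-147 + \left(75 + 18\right)\right) \sqrt{-5} = \left(-147 + 93\right) i \sqrt{5} = - 54 i \sqrt{5}$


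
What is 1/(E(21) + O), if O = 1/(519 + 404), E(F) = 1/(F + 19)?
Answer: 36920/963 ≈ 38.339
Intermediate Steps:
E(F) = 1/(19 + F)
O = 1/923 ≈ 0.0010834
1/(E(21) + O) = 1/(1/(19 + 21) + 1/923) = 1/(1/40 + 1/923) = 1/(963/36920) = 36920/963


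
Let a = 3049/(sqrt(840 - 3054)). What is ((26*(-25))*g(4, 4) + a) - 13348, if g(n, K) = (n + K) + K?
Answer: -21148 - 3049*I*sqrt(246)/738 ≈ -21148.0 - 64.799*I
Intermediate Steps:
g(n, K) = n + 2*K (g(n, K) = (K + n) + K = n + 2*K)
a = -3049*I*sqrt(246)/738 (a = 3049/(sqrt(-2214)) = 3049/((3*I*sqrt(246))) = 3049*(-I*sqrt(246)/738) = -3049*I*sqrt(246)/738 ≈ -64.799*I)
((26*(-25))*g(4, 4) + a) - 13348 = ((26*(-25))*(4 + 2*4) - 3049*I*sqrt(246)/738) - 13348 = (-650*(4 + 8) - 3049*I*sqrt(246)/738) - 13348 = (-650*12 - 3049*I*sqrt(246)/738) - 13348 = (-7800 - 3049*I*sqrt(246)/738) - 13348 = -21148 - 3049*I*sqrt(246)/738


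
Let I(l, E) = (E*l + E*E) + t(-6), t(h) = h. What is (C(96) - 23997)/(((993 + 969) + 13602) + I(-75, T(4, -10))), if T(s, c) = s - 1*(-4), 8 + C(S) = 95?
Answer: -11955/7511 ≈ -1.5917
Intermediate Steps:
C(S) = 87 (C(S) = -8 + 95 = 87)
T(s, c) = 4 + s (T(s, c) = s + 4 = 4 + s)
I(l, E) = -6 + E² + E*l (I(l, E) = (E*l + E*E) - 6 = (E*l + E²) - 6 = (E² + E*l) - 6 = -6 + E² + E*l)
(C(96) - 23997)/(((993 + 969) + 13602) + I(-75, T(4, -10))) = (87 - 23997)/(((993 + 969) + 13602) + (-6 + (4 + 4)² + (4 + 4)*(-75))) = -23910/((1962 + 13602) + (-6 + 8² + 8*(-75))) = -23910/(15564 + (-6 + 64 - 600)) = -23910/(15564 - 542) = -23910/15022 = -23910*1/15022 = -11955/7511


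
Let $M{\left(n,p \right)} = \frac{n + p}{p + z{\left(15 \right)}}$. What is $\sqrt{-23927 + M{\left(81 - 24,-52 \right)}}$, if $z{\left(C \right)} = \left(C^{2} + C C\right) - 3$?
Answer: $\frac{2 i \sqrt{37332082}}{79} \approx 154.68 i$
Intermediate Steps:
$z{\left(C \right)} = -3 + 2 C^{2}$ ($z{\left(C \right)} = \left(C^{2} + C^{2}\right) - 3 = 2 C^{2} - 3 = -3 + 2 C^{2}$)
$M{\left(n,p \right)} = \frac{n + p}{447 + p}$ ($M{\left(n,p \right)} = \frac{n + p}{p - \left(3 - 2 \cdot 15^{2}\right)} = \frac{n + p}{p + \left(-3 + 2 \cdot 225\right)} = \frac{n + p}{p + \left(-3 + 450\right)} = \frac{n + p}{p + 447} = \frac{n + p}{447 + p}$)
$\sqrt{-23927 + M{\left(81 - 24,-52 \right)}} = \sqrt{-23927 + \frac{\left(81 - 24\right) - 52}{447 - 52}} = \sqrt{-23927 + \frac{\left(81 - 24\right) - 52}{395}} = \sqrt{-23927 + \frac{57 - 52}{395}} = \sqrt{-23927 + \frac{1}{395} \cdot 5} = \sqrt{-23927 + \frac{1}{79}} = \sqrt{- \frac{1890232}{79}} = \frac{2 i \sqrt{37332082}}{79}$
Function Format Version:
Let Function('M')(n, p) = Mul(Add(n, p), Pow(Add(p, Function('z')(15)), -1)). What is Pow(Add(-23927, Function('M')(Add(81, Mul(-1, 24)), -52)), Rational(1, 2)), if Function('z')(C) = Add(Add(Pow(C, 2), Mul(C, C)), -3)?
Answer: Mul(Rational(2, 79), I, Pow(37332082, Rational(1, 2))) ≈ Mul(154.68, I)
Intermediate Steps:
Function('z')(C) = Add(-3, Mul(2, Pow(C, 2))) (Function('z')(C) = Add(Add(Pow(C, 2), Pow(C, 2)), -3) = Add(Mul(2, Pow(C, 2)), -3) = Add(-3, Mul(2, Pow(C, 2))))
Function('M')(n, p) = Mul(Pow(Add(447, p), -1), Add(n, p)) (Function('M')(n, p) = Mul(Add(n, p), Pow(Add(p, Add(-3, Mul(2, Pow(15, 2)))), -1)) = Mul(Add(n, p), Pow(Add(p, Add(-3, Mul(2, 225))), -1)) = Mul(Add(n, p), Pow(Add(p, Add(-3, 450)), -1)) = Mul(Add(n, p), Pow(Add(p, 447), -1)) = Mul(Add(n, p), Pow(Add(447, p), -1)) = Mul(Pow(Add(447, p), -1), Add(n, p)))
Pow(Add(-23927, Function('M')(Add(81, Mul(-1, 24)), -52)), Rational(1, 2)) = Pow(Add(-23927, Mul(Pow(Add(447, -52), -1), Add(Add(81, Mul(-1, 24)), -52))), Rational(1, 2)) = Pow(Add(-23927, Mul(Pow(395, -1), Add(Add(81, -24), -52))), Rational(1, 2)) = Pow(Add(-23927, Mul(Rational(1, 395), Add(57, -52))), Rational(1, 2)) = Pow(Add(-23927, Mul(Rational(1, 395), 5)), Rational(1, 2)) = Pow(Add(-23927, Rational(1, 79)), Rational(1, 2)) = Pow(Rational(-1890232, 79), Rational(1, 2)) = Mul(Rational(2, 79), I, Pow(37332082, Rational(1, 2)))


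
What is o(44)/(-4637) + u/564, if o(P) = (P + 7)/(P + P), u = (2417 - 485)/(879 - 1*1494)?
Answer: -67171171/11794858680 ≈ -0.0056950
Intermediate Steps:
u = -644/205 (u = 1932/(879 - 1494) = 1932/(-615) = 1932*(-1/615) = -644/205 ≈ -3.1415)
o(P) = (7 + P)/(2*P) (o(P) = (7 + P)/((2*P)) = (7 + P)*(1/(2*P)) = (7 + P)/(2*P))
o(44)/(-4637) + u/564 = ((½)*(7 + 44)/44)/(-4637) - 644/205/564 = ((½)*(1/44)*51)*(-1/4637) - 644/205*1/564 = (51/88)*(-1/4637) - 161/28905 = -51/408056 - 161/28905 = -67171171/11794858680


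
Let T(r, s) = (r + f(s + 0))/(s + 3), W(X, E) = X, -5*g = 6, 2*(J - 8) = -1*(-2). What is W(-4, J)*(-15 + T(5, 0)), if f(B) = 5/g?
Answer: 530/9 ≈ 58.889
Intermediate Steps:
J = 9 (J = 8 + (-1*(-2))/2 = 8 + (½)*2 = 8 + 1 = 9)
g = -6/5 (g = -⅕*6 = -6/5 ≈ -1.2000)
f(B) = -25/6 (f(B) = 5/(-6/5) = 5*(-⅚) = -25/6)
T(r, s) = (-25/6 + r)/(3 + s) (T(r, s) = (r - 25/6)/(s + 3) = (-25/6 + r)/(3 + s))
W(-4, J)*(-15 + T(5, 0)) = -4*(-15 + (-25/6 + 5)/(3 + 0)) = -4*(-15 + (⅚)/3) = -4*(-15 + (⅓)*(⅚)) = -4*(-15 + 5/18) = -4*(-265/18) = 530/9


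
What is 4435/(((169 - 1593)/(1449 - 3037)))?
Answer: 1760695/356 ≈ 4945.8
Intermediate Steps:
4435/(((169 - 1593)/(1449 - 3037))) = 4435/((-1424/(-1588))) = 4435/((-1424*(-1/1588))) = 4435/(356/397) = 4435*(397/356) = 1760695/356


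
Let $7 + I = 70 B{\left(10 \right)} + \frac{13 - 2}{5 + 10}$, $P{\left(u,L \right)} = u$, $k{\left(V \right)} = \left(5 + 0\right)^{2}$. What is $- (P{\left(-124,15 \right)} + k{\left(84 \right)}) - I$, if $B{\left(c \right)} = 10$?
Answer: $- \frac{8921}{15} \approx -594.73$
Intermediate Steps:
$k{\left(V \right)} = 25$ ($k{\left(V \right)} = 5^{2} = 25$)
$I = \frac{10406}{15}$ ($I = -7 + \left(70 \cdot 10 + \frac{13 - 2}{5 + 10}\right) = -7 + \left(700 + \frac{11}{15}\right) = -7 + \frac{10511}{15} = \frac{10406}{15} \approx 693.73$)
$- (P{\left(-124,15 \right)} + k{\left(84 \right)}) - I = - (-124 + 25) - \frac{10406}{15} = \left(-1\right) \left(-99\right) - \frac{10406}{15} = 99 - \frac{10406}{15} = - \frac{8921}{15}$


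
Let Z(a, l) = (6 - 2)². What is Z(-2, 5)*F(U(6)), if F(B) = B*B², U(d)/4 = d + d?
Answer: 1769472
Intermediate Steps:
U(d) = 8*d (U(d) = 4*(d + d) = 4*(2*d) = 8*d)
F(B) = B³
Z(a, l) = 16 (Z(a, l) = 4² = 16)
Z(-2, 5)*F(U(6)) = 16*(8*6)³ = 16*48³ = 16*110592 = 1769472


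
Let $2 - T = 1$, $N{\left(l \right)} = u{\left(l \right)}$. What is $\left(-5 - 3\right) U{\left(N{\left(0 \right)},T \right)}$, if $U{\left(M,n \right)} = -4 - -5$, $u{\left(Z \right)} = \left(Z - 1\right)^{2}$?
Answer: $-8$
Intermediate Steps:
$u{\left(Z \right)} = \left(-1 + Z\right)^{2}$
$N{\left(l \right)} = \left(-1 + l\right)^{2}$
$T = 1$ ($T = 2 - 1 = 1$)
$U{\left(M,n \right)} = 1$ ($U{\left(M,n \right)} = -4 + 5 = 1$)
$\left(-5 - 3\right) U{\left(N{\left(0 \right)},T \right)} = \left(-5 - 3\right) 1 = \left(-8\right) 1 = -8$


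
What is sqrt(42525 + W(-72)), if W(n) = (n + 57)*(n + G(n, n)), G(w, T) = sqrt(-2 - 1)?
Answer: sqrt(43605 - 15*I*sqrt(3)) ≈ 208.82 - 0.0622*I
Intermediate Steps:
G(w, T) = I*sqrt(3) (G(w, T) = sqrt(-3) = I*sqrt(3))
W(n) = (57 + n)*(n + I*sqrt(3)) (W(n) = (n + 57)*(n + I*sqrt(3)) = (57 + n)*(n + I*sqrt(3)))
sqrt(42525 + W(-72)) = sqrt(42525 + ((-72)**2 + 57*(-72) + 57*I*sqrt(3) + I*(-72)*sqrt(3))) = sqrt(42525 + (5184 - 4104 + 57*I*sqrt(3) - 72*I*sqrt(3))) = sqrt(42525 + (1080 - 15*I*sqrt(3))) = sqrt(43605 - 15*I*sqrt(3))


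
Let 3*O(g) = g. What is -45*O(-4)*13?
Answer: 780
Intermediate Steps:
O(g) = g/3
-45*O(-4)*13 = -15*(-4)*13 = -45*(-4/3)*13 = 60*13 = 780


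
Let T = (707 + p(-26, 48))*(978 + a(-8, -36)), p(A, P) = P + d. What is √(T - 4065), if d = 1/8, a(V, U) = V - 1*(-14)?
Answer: √738978 ≈ 859.64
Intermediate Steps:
a(V, U) = 14 + V (a(V, U) = V + 14 = 14 + V)
d = ⅛ ≈ 0.12500
p(A, P) = ⅛ + P (p(A, P) = P + ⅛ = ⅛ + P)
T = 743043 (T = (707 + (⅛ + 48))*(978 + (14 - 8)) = (707 + 385/8)*(978 + 6) = (6041/8)*984 = 743043)
√(T - 4065) = √(743043 - 4065) = √738978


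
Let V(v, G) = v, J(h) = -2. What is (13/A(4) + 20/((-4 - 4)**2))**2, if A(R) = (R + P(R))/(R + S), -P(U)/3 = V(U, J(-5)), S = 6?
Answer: 65025/256 ≈ 254.00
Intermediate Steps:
P(U) = -3*U
A(R) = -2*R/(6 + R) (A(R) = (R - 3*R)/(R + 6) = (-2*R)/(6 + R) = -2*R/(6 + R))
(13/A(4) + 20/((-4 - 4)**2))**2 = (13/((-2*4/(6 + 4))) + 20/((-4 - 4)**2))**2 = (13/((-2*4/10)) + 20/((-8)**2))**2 = (13/((-2*4*1/10)) + 20/64)**2 = (13/(-4/5) + 20*(1/64))**2 = (13*(-5/4) + 5/16)**2 = (-65/4 + 5/16)**2 = (-255/16)**2 = 65025/256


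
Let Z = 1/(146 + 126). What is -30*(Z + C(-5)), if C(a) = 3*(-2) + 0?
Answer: 24465/136 ≈ 179.89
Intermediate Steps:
C(a) = -6 (C(a) = -6 + 0 = -6)
Z = 1/272 ≈ 0.0036765
-30*(Z + C(-5)) = -30*(1/272 - 6) = -30*(-1631/272) = 24465/136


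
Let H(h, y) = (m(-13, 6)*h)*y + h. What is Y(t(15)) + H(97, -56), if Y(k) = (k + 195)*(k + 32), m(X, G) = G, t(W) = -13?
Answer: -29037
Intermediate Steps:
H(h, y) = h + 6*h*y (H(h, y) = (6*h)*y + h = 6*h*y + h = h + 6*h*y)
Y(k) = (32 + k)*(195 + k) (Y(k) = (195 + k)*(32 + k) = (32 + k)*(195 + k))
Y(t(15)) + H(97, -56) = (6240 + (-13)² + 227*(-13)) + 97*(1 + 6*(-56)) = (6240 + 169 - 2951) + 97*(1 - 336) = 3458 + 97*(-335) = 3458 - 32495 = -29037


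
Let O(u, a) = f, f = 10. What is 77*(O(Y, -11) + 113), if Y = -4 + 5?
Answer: 9471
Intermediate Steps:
Y = 1
O(u, a) = 10
77*(O(Y, -11) + 113) = 77*(10 + 113) = 77*123 = 9471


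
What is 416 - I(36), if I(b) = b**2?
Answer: -880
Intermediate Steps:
416 - I(36) = 416 - 1*36**2 = 416 - 1*1296 = 416 - 1296 = -880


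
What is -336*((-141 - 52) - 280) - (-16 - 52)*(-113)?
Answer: 151244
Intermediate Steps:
-336*((-141 - 52) - 280) - (-16 - 52)*(-113) = -336*(-193 - 280) - (-68)*(-113) = -336*(-473) - 1*7684 = 158928 - 7684 = 151244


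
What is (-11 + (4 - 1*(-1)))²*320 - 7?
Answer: 11513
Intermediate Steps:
(-11 + (4 - 1*(-1)))²*320 - 7 = (-11 + (4 + 1))²*320 - 7 = (-11 + 5)²*320 - 7 = (-6)²*320 - 7 = 36*320 - 7 = 11520 - 7 = 11513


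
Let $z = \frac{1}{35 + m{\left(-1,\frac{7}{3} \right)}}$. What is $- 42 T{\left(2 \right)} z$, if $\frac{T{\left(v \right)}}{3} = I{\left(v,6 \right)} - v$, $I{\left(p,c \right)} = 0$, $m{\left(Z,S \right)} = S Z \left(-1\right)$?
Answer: $\frac{27}{4} \approx 6.75$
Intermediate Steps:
$m{\left(Z,S \right)} = - S Z$
$T{\left(v \right)} = - 3 v$ ($T{\left(v \right)} = 3 \left(0 - v\right) = 3 \left(- v\right) = - 3 v$)
$z = \frac{3}{112}$ ($z = \frac{1}{35 - \frac{7}{3} \left(-1\right)} = \frac{1}{35 + \frac{7}{3}} = \frac{1}{\frac{112}{3}} = \frac{3}{112} \approx 0.026786$)
$- 42 T{\left(2 \right)} z = - 42 \left(\left(-3\right) 2\right) \frac{3}{112} = \left(-42\right) \left(-6\right) \frac{3}{112} = 252 \cdot \frac{3}{112} = \frac{27}{4}$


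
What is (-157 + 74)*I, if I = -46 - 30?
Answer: 6308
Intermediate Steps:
I = -76
(-157 + 74)*I = (-157 + 74)*(-76) = -83*(-76) = 6308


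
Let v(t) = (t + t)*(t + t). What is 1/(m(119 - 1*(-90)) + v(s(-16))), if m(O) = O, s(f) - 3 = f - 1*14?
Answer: 1/3125 ≈ 0.00032000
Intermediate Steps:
s(f) = -11 + f (s(f) = 3 + (f - 1*14) = 3 + (f - 14) = 3 + (-14 + f) = -11 + f)
v(t) = 4*t² (v(t) = (2*t)*(2*t) = 4*t²)
1/(m(119 - 1*(-90)) + v(s(-16))) = 1/((119 - 1*(-90)) + 4*(-11 - 16)²) = 1/((119 + 90) + 4*(-27)²) = 1/(209 + 4*729) = 1/(209 + 2916) = 1/3125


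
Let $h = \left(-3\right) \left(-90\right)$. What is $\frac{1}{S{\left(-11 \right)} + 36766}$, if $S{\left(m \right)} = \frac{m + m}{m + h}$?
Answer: $\frac{259}{9522372} \approx 2.7199 \cdot 10^{-5}$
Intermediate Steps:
$h = 270$
$S{\left(m \right)} = \frac{2 m}{270 + m}$ ($S{\left(m \right)} = \frac{m + m}{m + 270} = \frac{2 m}{270 + m}$)
$\frac{1}{S{\left(-11 \right)} + 36766} = \frac{1}{2 \left(-11\right) \frac{1}{270 - 11} + 36766} = \frac{1}{2 \left(-11\right) \frac{1}{259} + 36766} = \frac{1}{- \frac{22}{259} + 36766} = \frac{1}{\frac{9522372}{259}} = \frac{259}{9522372}$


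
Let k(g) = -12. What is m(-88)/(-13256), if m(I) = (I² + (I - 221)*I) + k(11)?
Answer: -8731/3314 ≈ -2.6346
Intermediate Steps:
m(I) = -12 + I² + I*(-221 + I) (m(I) = (I² + (I - 221)*I) - 12 = (I² + (-221 + I)*I) - 12 = (I² + I*(-221 + I)) - 12 = -12 + I² + I*(-221 + I))
m(-88)/(-13256) = (-12 - 221*(-88) + 2*(-88)²)/(-13256) = (-12 + 19448 + 2*7744)*(-1/13256) = (-12 + 19448 + 15488)*(-1/13256) = 34924*(-1/13256) = -8731/3314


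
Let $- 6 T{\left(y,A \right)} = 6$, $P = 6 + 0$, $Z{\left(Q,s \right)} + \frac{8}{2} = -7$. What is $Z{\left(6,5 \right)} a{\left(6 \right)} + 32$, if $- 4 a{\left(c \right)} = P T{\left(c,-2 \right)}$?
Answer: $\frac{31}{2} \approx 15.5$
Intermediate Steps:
$Z{\left(Q,s \right)} = -11$ ($Z{\left(Q,s \right)} = -4 - 7 = -11$)
$P = 6$
$T{\left(y,A \right)} = -1$ ($T{\left(y,A \right)} = \left(- \frac{1}{6}\right) 6 = -1$)
$a{\left(c \right)} = \frac{3}{2}$ ($a{\left(c \right)} = - \frac{6 \left(-1\right)}{4} = \left(- \frac{1}{4}\right) \left(-6\right) = \frac{3}{2}$)
$Z{\left(6,5 \right)} a{\left(6 \right)} + 32 = \left(-11\right) \frac{3}{2} + 32 = - \frac{33}{2} + 32 = \frac{31}{2}$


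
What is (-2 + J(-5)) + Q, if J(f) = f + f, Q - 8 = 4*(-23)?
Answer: -96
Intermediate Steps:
Q = -84 (Q = 8 + 4*(-23) = 8 - 92 = -84)
J(f) = 2*f
(-2 + J(-5)) + Q = (-2 + 2*(-5)) - 84 = (-2 - 10) - 84 = -12 - 84 = -96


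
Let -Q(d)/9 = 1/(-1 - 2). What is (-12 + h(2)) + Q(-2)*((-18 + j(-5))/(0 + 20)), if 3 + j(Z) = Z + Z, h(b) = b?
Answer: -293/20 ≈ -14.650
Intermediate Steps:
j(Z) = -3 + 2*Z (j(Z) = -3 + (Z + Z) = -3 + 2*Z)
Q(d) = 3 (Q(d) = -9/(-1 - 2) = -9/(-3) = -9*(-⅓) = 3)
(-12 + h(2)) + Q(-2)*((-18 + j(-5))/(0 + 20)) = (-12 + 2) + 3*((-18 + (-3 + 2*(-5)))/(0 + 20)) = -10 + 3*((-18 + (-3 - 10))/20) = -10 + 3*((-18 - 13)*(1/20)) = -10 + 3*(-31*1/20) = -10 + 3*(-31/20) = -10 - 93/20 = -293/20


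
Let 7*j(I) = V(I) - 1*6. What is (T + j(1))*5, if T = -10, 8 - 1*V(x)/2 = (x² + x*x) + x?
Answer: -330/7 ≈ -47.143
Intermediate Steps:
V(x) = 16 - 4*x² - 2*x (V(x) = 16 - 2*((x² + x*x) + x) = 16 - 2*((x² + x²) + x) = 16 - 2*(2*x² + x) = 16 - 2*(x + 2*x²) = 16 + (-4*x² - 2*x) = 16 - 4*x² - 2*x)
j(I) = 10/7 - 4*I²/7 - 2*I/7 (j(I) = ((16 - 4*I² - 2*I) - 1*6)/7 = ((16 - 4*I² - 2*I) - 6)/7 = (10 - 4*I² - 2*I)/7 = 10/7 - 4*I²/7 - 2*I/7)
(T + j(1))*5 = (-10 + (10/7 - 4/7*1² - 2/7*1))*5 = (-10 + (10/7 - 4/7*1 - 2/7))*5 = (-10 + (10/7 - 4/7 - 2/7))*5 = (-10 + 4/7)*5 = -66/7*5 = -330/7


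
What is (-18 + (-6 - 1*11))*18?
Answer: -630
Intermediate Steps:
(-18 + (-6 - 1*11))*18 = (-18 + (-6 - 11))*18 = (-18 - 17)*18 = -35*18 = -630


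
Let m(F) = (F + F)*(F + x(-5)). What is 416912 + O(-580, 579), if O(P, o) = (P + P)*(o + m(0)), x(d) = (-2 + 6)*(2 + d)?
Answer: -254728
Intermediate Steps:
x(d) = 8 + 4*d (x(d) = 4*(2 + d) = 8 + 4*d)
m(F) = 2*F*(-12 + F) (m(F) = (F + F)*(F + (8 + 4*(-5))) = (2*F)*(F + (8 - 20)) = (2*F)*(F - 12) = (2*F)*(-12 + F) = 2*F*(-12 + F))
O(P, o) = 2*P*o (O(P, o) = (P + P)*(o + 2*0*(-12 + 0)) = (2*P)*(o + 2*0*(-12)) = (2*P)*(o + 0) = (2*P)*o = 2*P*o)
416912 + O(-580, 579) = 416912 + 2*(-580)*579 = 416912 - 671640 = -254728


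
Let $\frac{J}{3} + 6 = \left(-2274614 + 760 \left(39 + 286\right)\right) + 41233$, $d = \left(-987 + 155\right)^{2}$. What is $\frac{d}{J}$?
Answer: $- \frac{53248}{458397} \approx -0.11616$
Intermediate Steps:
$d = 692224$ ($d = \left(-832\right)^{2} = 692224$)
$J = -5959161$ ($J = -18 + 3 \left(\left(-2274614 + 760 \left(39 + 286\right)\right) + 41233\right) = -18 + 3 \left(\left(-2274614 + 760 \cdot 325\right) + 41233\right) = -18 + 3 \left(\left(-2274614 + 247000\right) + 41233\right) = -18 + 3 \left(-2027614 + 41233\right) = -18 + 3 \left(-1986381\right) = -18 - 5959143 = -5959161$)
$\frac{d}{J} = \frac{692224}{-5959161} = 692224 \left(- \frac{1}{5959161}\right) = - \frac{53248}{458397}$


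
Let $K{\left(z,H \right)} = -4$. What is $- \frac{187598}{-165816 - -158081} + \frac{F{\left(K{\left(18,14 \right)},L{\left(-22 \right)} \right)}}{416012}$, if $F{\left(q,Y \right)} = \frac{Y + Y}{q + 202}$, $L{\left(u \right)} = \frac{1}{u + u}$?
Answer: $\frac{339955391522921}{14016966883920} \approx 24.253$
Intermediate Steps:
$L{\left(u \right)} = \frac{1}{2 u}$
$F{\left(q,Y \right)} = \frac{2 Y}{202 + q}$
$- \frac{187598}{-165816 - -158081} + \frac{F{\left(K{\left(18,14 \right)},L{\left(-22 \right)} \right)}}{416012} = - \frac{187598}{-165816 - -158081} + \frac{2 \frac{1}{2 \left(-22\right)} \frac{1}{202 - 4}}{416012} = - \frac{187598}{-165816 + 158081} + \frac{2 \cdot \frac{1}{2} \left(- \frac{1}{22}\right)}{198} \cdot \frac{1}{416012} = - \frac{187598}{-7735} + 2 \left(- \frac{1}{44}\right) \frac{1}{198} \cdot \frac{1}{416012} = \left(-187598\right) \left(- \frac{1}{7735}\right) - \frac{1}{1812148272} = \frac{187598}{7735} - \frac{1}{1812148272} = \frac{339955391522921}{14016966883920}$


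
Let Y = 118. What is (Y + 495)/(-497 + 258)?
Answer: -613/239 ≈ -2.5649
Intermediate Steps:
(Y + 495)/(-497 + 258) = (118 + 495)/(-497 + 258) = 613/(-239) = 613*(-1/239) = -613/239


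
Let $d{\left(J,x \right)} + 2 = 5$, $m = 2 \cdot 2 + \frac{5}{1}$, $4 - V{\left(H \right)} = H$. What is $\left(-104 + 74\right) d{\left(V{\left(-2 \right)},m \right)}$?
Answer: $-90$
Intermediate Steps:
$V{\left(H \right)} = 4 - H$
$m = 9$ ($m = 4 + 5 \cdot 1 = 4 + 5 = 9$)
$d{\left(J,x \right)} = 3$ ($d{\left(J,x \right)} = -2 + 5 = 3$)
$\left(-104 + 74\right) d{\left(V{\left(-2 \right)},m \right)} = \left(-104 + 74\right) 3 = \left(-30\right) 3 = -90$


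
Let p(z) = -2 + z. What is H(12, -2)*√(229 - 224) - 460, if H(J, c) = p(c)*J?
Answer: -460 - 48*√5 ≈ -567.33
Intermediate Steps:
H(J, c) = J*(-2 + c) (H(J, c) = (-2 + c)*J = J*(-2 + c))
H(12, -2)*√(229 - 224) - 460 = (12*(-2 - 2))*√(229 - 224) - 460 = (12*(-4))*√5 - 460 = -48*√5 - 460 = -460 - 48*√5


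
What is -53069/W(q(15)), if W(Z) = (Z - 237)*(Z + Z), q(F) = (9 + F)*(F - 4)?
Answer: -53069/14256 ≈ -3.7226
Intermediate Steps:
q(F) = (-4 + F)*(9 + F) (q(F) = (9 + F)*(-4 + F) = (-4 + F)*(9 + F))
W(Z) = 2*Z*(-237 + Z) (W(Z) = (-237 + Z)*(2*Z) = 2*Z*(-237 + Z))
-53069/W(q(15)) = -53069*1/(2*(-237 + (-36 + 15² + 5*15))*(-36 + 15² + 5*15)) = -53069*1/(2*(-237 + (-36 + 225 + 75))*(-36 + 225 + 75)) = -53069*1/(528*(-237 + 264)) = -53069/(2*264*27) = -53069/14256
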